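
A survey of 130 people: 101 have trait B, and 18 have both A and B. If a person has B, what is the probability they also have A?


P(A|B) = P(A∩B)/P(B) = (18/130)/(101/130) = 18/101

18/101


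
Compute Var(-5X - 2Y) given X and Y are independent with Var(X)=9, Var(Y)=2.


Independence => Cov(X,Y)=0
Var(-5X - 2Y) = (-5)^2*Var(X) + (-2)^2*Var(Y)
= 25*9 + 4*2 = 233

233


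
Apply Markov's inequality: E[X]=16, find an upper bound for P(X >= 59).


Markov: P(X >= a) <= E[X]/a
P(X >= 59) <= 16/59

16/59


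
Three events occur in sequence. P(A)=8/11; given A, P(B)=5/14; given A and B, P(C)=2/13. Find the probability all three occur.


P(A∩B∩C) = P(A) * P(B|A) * P(C|A∩B)
= 8/11 * 5/14 * 2/13
= 20/77 * 2/13 = 40/1001

40/1001


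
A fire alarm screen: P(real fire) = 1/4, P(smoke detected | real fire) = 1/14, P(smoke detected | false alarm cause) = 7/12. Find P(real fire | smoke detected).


P(A) = P(A|B)P(B) + P(A|B')P(B') = 1/14*1/4 + 7/12*3/4 = 51/112
P(B|A) = P(A|B)P(B)/P(A) = (1/56)/(51/112) = 2/51

2/51


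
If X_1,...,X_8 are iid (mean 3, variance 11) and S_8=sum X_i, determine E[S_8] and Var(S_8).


E[S_n] = n*mu = 8*3 = 24
Var(S_n) = n*sigma^2 = 8*11 = 88

E[S_8]=24, Var(S_8)=88


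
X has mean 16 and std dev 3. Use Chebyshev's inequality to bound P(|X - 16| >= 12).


k = 12/3 = 4
Chebyshev: P(|X-mu| >= k*sigma) <= 1/k^2 = 1/4^2 = 1/16

1/16


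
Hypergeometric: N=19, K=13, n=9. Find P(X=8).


P(X=8) = C(13,8)*C(6,1) / C(19,9)
= 1287*6 / 92378
= 7722/92378 = 27/323

27/323


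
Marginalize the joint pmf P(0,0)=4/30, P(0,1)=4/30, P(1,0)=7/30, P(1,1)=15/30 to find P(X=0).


P(X=0) = P(0,0)+P(0,1) = 4/30 + 4/30 = 8/30 = 4/15

4/15


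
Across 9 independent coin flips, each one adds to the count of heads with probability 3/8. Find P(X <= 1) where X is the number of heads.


P(X<=1) = P(X=0) + P(X=1)
= 1953125/134217728 + 10546875/134217728
= 390625/4194304

390625/4194304


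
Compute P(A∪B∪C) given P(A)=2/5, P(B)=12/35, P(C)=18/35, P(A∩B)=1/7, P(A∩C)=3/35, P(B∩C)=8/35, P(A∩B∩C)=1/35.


P(A∪B∪C) = P(A)+P(B)+P(C) - P(AB)-P(AC)-P(BC) + P(ABC)
= 2/5+12/35+18/35 - 1/7-3/35-8/35 + 1/35
= 29/35

29/35


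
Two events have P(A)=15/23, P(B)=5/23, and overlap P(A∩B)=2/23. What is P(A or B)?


P(A∪B) = P(A) + P(B) - P(A∩B)
= 15/23 + 5/23 - 2/23 = 18/23

18/23


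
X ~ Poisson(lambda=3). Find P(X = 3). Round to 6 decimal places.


P(X=3) = e^(-3) * 3^3 / 3!
≈ 0.04978706837 * 27 / 6
≈ 0.224042

0.224042


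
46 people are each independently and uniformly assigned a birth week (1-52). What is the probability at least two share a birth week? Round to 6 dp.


P(all different) = prod((52-i)/52 for i=0..45) = 0.000000
P(at least one match) = 1 - 0.000000 = 1.000000

1.000000


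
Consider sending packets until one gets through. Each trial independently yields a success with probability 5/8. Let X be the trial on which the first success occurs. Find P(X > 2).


P(X > 2) = P(first 2 trials all fail) = (1-p)^2 = (3/8)^2 = 9/64

9/64


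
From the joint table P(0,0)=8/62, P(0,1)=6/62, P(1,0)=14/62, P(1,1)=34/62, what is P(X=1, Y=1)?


Read from table: P(X=1, Y=1) = 34/62 = 17/31

17/31


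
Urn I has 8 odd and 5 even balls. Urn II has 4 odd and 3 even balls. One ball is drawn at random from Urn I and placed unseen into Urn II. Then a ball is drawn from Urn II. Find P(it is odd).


P(transfer odd) = 8/13; P(transfer even) = 5/13
If odd transferred: Urn II has 5 odd of 8, so P(odd|odd moved) = 5/8
If even transferred: Urn II has 4 odd of 8, so P(odd|even moved) = 1/2
By total probability: P(odd) = 8/13*5/8 + 5/13*1/2 = 15/26

15/26


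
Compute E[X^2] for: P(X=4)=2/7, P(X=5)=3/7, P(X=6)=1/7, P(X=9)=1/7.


E[X^2] = sum(x^2 * P(x))
= 16*2/7 + 25*3/7 + 36*1/7 + 81*1/7
= 32

32


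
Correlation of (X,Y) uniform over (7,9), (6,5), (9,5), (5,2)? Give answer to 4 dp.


Cov(X,Y) = 1.5625, Var(X) = 2.1875, Var(Y) = 6.1875
rho = Cov/(sqrt(VarX)*sqrt(VarY)) = 0.4247

0.4247


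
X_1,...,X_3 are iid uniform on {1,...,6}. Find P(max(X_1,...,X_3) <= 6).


P(max <= 6) = P(all X_i <= 6) = (P(X_1 <= 6))^3
= (6/6)^3 = 1^3 = 1

1


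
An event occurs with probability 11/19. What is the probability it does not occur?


P(A') = 1 - P(A) = 1 - 11/19 = 8/19

8/19


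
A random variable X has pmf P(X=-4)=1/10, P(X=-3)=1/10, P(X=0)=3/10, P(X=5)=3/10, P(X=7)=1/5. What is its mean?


E[X] = sum(x * P(x))
= -4*1/10 - 3*1/10 + 0*3/10 + 5*3/10 + 7*1/5
= 11/5

11/5


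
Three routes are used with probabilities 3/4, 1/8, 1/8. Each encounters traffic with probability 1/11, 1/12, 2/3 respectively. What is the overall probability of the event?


P(A) = P(A|B1)P(B1) + P(A|B2)P(B2) + P(A|B3)P(B3)
= 1/11*3/4 + 1/12*1/8 + 2/3*1/8
= 3/44 + 1/96 + 1/12 = 57/352

57/352


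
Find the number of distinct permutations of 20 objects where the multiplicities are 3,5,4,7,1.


20! = 2432902008176640000
Denominator: 3!=6 * 5!=120 * 4!=24 * 7!=5040 * 1!=1
Coefficient = 2432902008176640000 / 87091200 = 27935107200

27935107200


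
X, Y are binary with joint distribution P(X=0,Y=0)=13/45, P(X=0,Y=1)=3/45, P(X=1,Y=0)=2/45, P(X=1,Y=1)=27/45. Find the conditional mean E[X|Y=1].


P(Y=1) = 30/45
E[X|Y=1] = (0*3 + 1*27)/30 = 27/30 = 9/10

9/10


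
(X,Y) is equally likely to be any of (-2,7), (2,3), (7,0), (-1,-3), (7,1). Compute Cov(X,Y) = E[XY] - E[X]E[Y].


E[X]=13/5, E[Y]=8/5, E[XY]=2/5
Cov(X,Y) = E[XY] - E[X]E[Y] = 2/5 - 13/5*8/5 = -94/25

-94/25


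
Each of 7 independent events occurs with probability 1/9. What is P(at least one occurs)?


P(at least one) = 1 - P(none)
P(none) = (1 - 1/9)^7 = (8/9)^7 = 2097152/4782969
P(at least one) = 1 - 2097152/4782969 = 2685817/4782969

2685817/4782969


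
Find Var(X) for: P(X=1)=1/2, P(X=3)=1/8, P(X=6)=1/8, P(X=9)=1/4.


E[X] = 31/8, E[X^2] = 211/8
Var(X) = E[X^2] - (E[X])^2 = 211/8 - (31/8)^2 = 727/64

727/64


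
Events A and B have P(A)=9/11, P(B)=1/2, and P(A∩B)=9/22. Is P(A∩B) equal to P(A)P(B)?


P(A)*P(B) = 9/11*1/2 = 9/22
P(A∩B) = 9/22, which equals P(A)P(B), so independent

Yes, A and B are independent


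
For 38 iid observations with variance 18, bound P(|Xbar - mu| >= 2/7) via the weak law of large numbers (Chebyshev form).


Var(Xbar) = Var(X)/n = 18/38
Chebyshev: P(|Xbar-mu| >= 2/7) <= Var(Xbar)/(2/7)^2 = (9/19)/(4/49) = 441/76
Bound exceeds 1, so trivial bound: 1

1


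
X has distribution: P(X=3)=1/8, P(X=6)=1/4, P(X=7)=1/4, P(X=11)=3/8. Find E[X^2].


E[X^2] = sum(g(x)*P(x))
= 9*1/8 + 36*1/4 + 49*1/4 + 121*3/8
= 271/4

271/4


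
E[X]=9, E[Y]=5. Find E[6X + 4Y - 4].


E[6X + 4Y - 4] = 6*E[X] + 4*E[Y] - 4
= (6)*(9) + (4)*(5) + (-4)
= 54 + 20 - 4 = 70

70


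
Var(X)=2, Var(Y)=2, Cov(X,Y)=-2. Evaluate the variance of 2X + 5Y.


Var(2X + 5Y) = 2^2*Var(X) + 5^2*Var(Y) + 2*2*5*Cov(X,Y)
= 4*2 + 25*2 + 20*(-2)
= 8 + 50 - 40 = 18

18


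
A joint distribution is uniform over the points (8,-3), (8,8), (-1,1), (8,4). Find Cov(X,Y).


E[X]=23/4, E[Y]=5/2, E[XY]=71/4
Cov(X,Y) = E[XY] - E[X]E[Y] = 71/4 - 23/4*5/2 = 27/8

27/8


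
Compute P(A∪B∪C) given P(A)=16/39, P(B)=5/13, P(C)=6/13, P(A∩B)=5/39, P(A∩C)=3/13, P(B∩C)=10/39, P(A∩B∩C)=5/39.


P(A∪B∪C) = P(A)+P(B)+P(C) - P(AB)-P(AC)-P(BC) + P(ABC)
= 16/39+5/13+6/13 - 5/39-3/13-10/39 + 5/39
= 10/13

10/13


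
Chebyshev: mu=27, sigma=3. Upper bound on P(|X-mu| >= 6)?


k = 6/3 = 2
Chebyshev: P(|X-mu| >= k*sigma) <= 1/k^2 = 1/2^2 = 1/4

1/4


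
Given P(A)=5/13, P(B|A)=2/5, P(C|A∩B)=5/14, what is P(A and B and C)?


P(A∩B∩C) = P(A) * P(B|A) * P(C|A∩B)
= 5/13 * 2/5 * 5/14
= 2/13 * 5/14 = 5/91

5/91


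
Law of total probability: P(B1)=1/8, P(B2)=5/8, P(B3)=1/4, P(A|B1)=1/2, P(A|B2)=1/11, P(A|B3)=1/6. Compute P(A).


P(A) = P(A|B1)P(B1) + P(A|B2)P(B2) + P(A|B3)P(B3)
= 1/2*1/8 + 1/11*5/8 + 1/6*1/4
= 1/16 + 5/88 + 1/24 = 85/528

85/528


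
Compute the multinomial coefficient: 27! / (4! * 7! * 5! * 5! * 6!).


27! = 10888869450418352160768000000
Denominator: 4!=24 * 7!=5040 * 5!=120 * 5!=120 * 6!=720
Coefficient = 10888869450418352160768000000 / 1254113280000 = 8682524636385600

8682524636385600


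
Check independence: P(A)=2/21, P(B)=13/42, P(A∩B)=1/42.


P(A)*P(B) = 2/21*13/42 = 13/441
P(A∩B) = 1/42 != 13/441, so not independent

No, A and B are not independent


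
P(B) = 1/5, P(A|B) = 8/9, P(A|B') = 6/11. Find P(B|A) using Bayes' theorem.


P(A) = P(A|B)P(B) + P(A|B')P(B') = 8/9*1/5 + 6/11*4/5 = 304/495
P(B|A) = P(A|B)P(B)/P(A) = (8/45)/(304/495) = 11/38

11/38


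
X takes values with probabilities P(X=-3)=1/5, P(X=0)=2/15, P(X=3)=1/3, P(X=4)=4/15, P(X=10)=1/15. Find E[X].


E[X] = sum(x * P(x))
= -3*1/5 + 0*2/15 + 3*1/3 + 4*4/15 + 10*1/15
= 32/15

32/15


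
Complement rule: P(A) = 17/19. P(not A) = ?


P(A') = 1 - P(A) = 1 - 17/19 = 2/19

2/19


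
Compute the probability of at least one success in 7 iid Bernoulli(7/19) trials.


P(at least one) = 1 - P(none)
P(none) = (1 - 7/19)^7 = (12/19)^7 = 35831808/893871739
P(at least one) = 1 - 35831808/893871739 = 858039931/893871739

858039931/893871739


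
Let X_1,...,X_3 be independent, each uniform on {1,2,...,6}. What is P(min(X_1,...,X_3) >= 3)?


P(min >= 3) = P(all X_i >= 3) = (P(X_1 >= 3))^3
= (4/6)^3 = (2/3)^3 = 8/27

8/27


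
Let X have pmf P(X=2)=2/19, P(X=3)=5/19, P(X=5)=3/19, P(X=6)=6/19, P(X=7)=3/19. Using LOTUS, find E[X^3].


E[X^3] = sum(g(x)*P(x))
= 8*2/19 + 27*5/19 + 125*3/19 + 216*6/19 + 343*3/19
= 2851/19

2851/19


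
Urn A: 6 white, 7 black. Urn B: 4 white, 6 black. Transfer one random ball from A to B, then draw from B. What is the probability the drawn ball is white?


P(transfer white) = 6/13; P(transfer black) = 7/13
If white transferred: Urn II has 5 white of 11, so P(white|white moved) = 5/11
If black transferred: Urn II has 4 white of 11, so P(white|black moved) = 4/11
By total probability: P(white) = 6/13*5/11 + 7/13*4/11 = 58/143

58/143


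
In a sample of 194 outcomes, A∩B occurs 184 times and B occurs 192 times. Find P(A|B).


P(A|B) = P(A∩B)/P(B) = (184/194)/(192/194) = 184/192 = 23/24

23/24


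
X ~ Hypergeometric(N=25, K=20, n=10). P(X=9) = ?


P(X=9) = C(20,9)*C(5,1) / C(25,10)
= 167960*5 / 3268760
= 839800/3268760 = 65/253

65/253


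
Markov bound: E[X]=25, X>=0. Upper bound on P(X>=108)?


Markov: P(X >= a) <= E[X]/a
P(X >= 108) <= 25/108

25/108


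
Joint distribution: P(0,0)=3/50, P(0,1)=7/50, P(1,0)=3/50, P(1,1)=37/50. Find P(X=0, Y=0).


Read from table: P(X=0, Y=0) = 3/50

3/50


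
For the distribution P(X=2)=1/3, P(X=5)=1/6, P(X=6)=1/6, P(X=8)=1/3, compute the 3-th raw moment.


E[X^3] = sum(x^3 * P(x))
= 8*1/3 + 125*1/6 + 216*1/6 + 512*1/3
= 1381/6

1381/6


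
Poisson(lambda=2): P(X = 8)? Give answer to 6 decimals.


P(X=8) = e^(-2) * 2^8 / 8!
≈ 0.1353352832 * 256 / 40320
≈ 0.000859

0.000859


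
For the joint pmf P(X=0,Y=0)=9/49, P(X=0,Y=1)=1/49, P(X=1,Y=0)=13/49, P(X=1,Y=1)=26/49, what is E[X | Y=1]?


P(Y=1) = 27/49
E[X|Y=1] = (0*1 + 1*26)/27 = 26/27

26/27


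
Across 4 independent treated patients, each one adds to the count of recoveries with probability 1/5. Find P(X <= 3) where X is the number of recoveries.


P(X<=3) = P(X=0) + P(X=1) + P(X=2) + P(X=3)
= 256/625 + 256/625 + 96/625 + 16/625
= 624/625

624/625


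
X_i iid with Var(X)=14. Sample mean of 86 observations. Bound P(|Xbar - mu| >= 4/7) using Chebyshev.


Var(Xbar) = Var(X)/n = 14/86
Chebyshev: P(|Xbar-mu| >= 4/7) <= Var(Xbar)/(4/7)^2 = (7/43)/(16/49) = 343/688

343/688


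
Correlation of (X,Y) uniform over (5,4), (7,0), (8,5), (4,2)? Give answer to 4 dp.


Cov(X,Y) = 0.5000, Var(X) = 2.5000, Var(Y) = 3.6875
rho = Cov/(sqrt(VarX)*sqrt(VarY)) = 0.1647

0.1647


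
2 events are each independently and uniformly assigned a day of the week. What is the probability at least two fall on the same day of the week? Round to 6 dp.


P(all different) = prod((7-i)/7 for i=0..1) = 0.857143
P(at least one match) = 1 - 0.857143 = 0.142857

0.142857


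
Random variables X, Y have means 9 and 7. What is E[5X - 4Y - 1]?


E[5X - 4Y - 1] = 5*E[X] - 4*E[Y] - 1
= (5)*(9) + (-4)*(7) + (-1)
= 45 - 28 - 1 = 16

16


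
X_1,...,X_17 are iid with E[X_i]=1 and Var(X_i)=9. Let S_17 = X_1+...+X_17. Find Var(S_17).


By independence, Var(S_n) = n*Var(X_1) = 17*9 = 153

153


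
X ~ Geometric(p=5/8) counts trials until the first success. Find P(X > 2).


P(X > 2) = P(first 2 trials all fail) = (1-p)^2 = (3/8)^2 = 9/64

9/64


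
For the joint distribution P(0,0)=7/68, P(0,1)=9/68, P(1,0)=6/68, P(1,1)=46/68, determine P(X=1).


P(X=1) = P(1,0)+P(1,1) = 6/68 + 46/68 = 52/68 = 13/17

13/17


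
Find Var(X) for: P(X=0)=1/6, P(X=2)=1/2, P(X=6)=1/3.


E[X] = 3, E[X^2] = 14
Var(X) = E[X^2] - (E[X])^2 = 14 - (3)^2 = 5

5


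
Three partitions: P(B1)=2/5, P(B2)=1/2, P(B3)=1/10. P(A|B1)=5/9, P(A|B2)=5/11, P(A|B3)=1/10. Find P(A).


P(A) = P(A|B1)P(B1) + P(A|B2)P(B2) + P(A|B3)P(B3)
= 5/9*2/5 + 5/11*1/2 + 1/10*1/10
= 2/9 + 5/22 + 1/100 = 4549/9900

4549/9900


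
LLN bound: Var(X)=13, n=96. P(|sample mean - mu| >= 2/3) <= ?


Var(Xbar) = Var(X)/n = 13/96
Chebyshev: P(|Xbar-mu| >= 2/3) <= Var(Xbar)/(2/3)^2 = (13/96)/(4/9) = 39/128

39/128


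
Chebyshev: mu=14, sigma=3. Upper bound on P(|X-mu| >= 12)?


k = 12/3 = 4
Chebyshev: P(|X-mu| >= k*sigma) <= 1/k^2 = 1/4^2 = 1/16

1/16


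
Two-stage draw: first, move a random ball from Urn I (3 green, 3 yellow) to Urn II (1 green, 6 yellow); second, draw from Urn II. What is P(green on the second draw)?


P(transfer green) = 3/6 = 1/2; P(transfer yellow) = 1/2
If green transferred: Urn II has 2 green of 8, so P(green|green moved) = 1/4
If yellow transferred: Urn II has 1 green of 8, so P(green|yellow moved) = 1/8
By total probability: P(green) = 1/2*1/4 + 1/2*1/8 = 3/16

3/16


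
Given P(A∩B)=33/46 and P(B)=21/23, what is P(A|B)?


P(A|B) = P(A∩B)/P(B) = (33/46)/(42/46) = 33/42 = 11/14

11/14


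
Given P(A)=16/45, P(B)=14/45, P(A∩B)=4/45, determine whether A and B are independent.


P(A)*P(B) = 16/45*14/45 = 224/2025
P(A∩B) = 4/45 != 224/2025, so not independent

No, A and B are not independent


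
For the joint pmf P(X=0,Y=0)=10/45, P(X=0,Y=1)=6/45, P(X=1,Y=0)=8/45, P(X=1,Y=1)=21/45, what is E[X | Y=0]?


P(Y=0) = 18/45
E[X|Y=0] = (0*10 + 1*8)/18 = 8/18 = 4/9

4/9


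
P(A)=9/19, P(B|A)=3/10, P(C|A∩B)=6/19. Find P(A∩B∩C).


P(A∩B∩C) = P(A) * P(B|A) * P(C|A∩B)
= 9/19 * 3/10 * 6/19
= 27/190 * 6/19 = 81/1805

81/1805


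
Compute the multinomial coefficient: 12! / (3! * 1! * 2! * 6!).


12! = 479001600
Denominator: 3!=6 * 1!=1 * 2!=2 * 6!=720
Coefficient = 479001600 / 8640 = 55440

55440


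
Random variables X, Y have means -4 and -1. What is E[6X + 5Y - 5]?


E[6X + 5Y - 5] = 6*E[X] + 5*E[Y] - 5
= (6)*(-4) + (5)*(-1) + (-5)
= -24 - 5 - 5 = -34

-34


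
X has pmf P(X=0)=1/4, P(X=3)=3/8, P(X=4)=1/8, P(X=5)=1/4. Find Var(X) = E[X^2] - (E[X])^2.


E[X] = 23/8, E[X^2] = 93/8
Var(X) = E[X^2] - (E[X])^2 = 93/8 - (23/8)^2 = 215/64

215/64


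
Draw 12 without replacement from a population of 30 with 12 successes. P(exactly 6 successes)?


P(X=6) = C(12,6)*C(18,6) / C(30,12)
= 924*18564 / 86493225
= 17153136/86493225 = 62832/316825

62832/316825


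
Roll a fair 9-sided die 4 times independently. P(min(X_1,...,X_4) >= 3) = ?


P(min >= 3) = P(all X_i >= 3) = (P(X_1 >= 3))^4
= (7/9)^4 = 2401/6561

2401/6561


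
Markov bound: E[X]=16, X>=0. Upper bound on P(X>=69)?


Markov: P(X >= a) <= E[X]/a
P(X >= 69) <= 16/69

16/69


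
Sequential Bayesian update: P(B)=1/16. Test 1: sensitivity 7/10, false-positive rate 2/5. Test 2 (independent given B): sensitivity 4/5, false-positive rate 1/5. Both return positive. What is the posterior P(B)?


After test 1: P(+) = 7/10*1/16 + 2/5*15/16 = 67/160
P(B|+) = (7/160)/(67/160) = 7/67
After test 2 (use post1 as new prior): P(+) = 4/5*7/67 + 1/5*60/67 = 88/335
P(B|+,+) = (28/335)/(88/335) = 7/22

7/22


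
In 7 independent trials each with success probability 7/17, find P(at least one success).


P(at least one) = 1 - P(none)
P(none) = (1 - 7/17)^7 = (10/17)^7 = 10000000/410338673
P(at least one) = 1 - 10000000/410338673 = 400338673/410338673

400338673/410338673


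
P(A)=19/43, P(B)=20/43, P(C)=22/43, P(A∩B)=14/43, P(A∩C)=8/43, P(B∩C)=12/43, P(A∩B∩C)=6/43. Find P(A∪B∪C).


P(A∪B∪C) = P(A)+P(B)+P(C) - P(AB)-P(AC)-P(BC) + P(ABC)
= 19/43+20/43+22/43 - 14/43-8/43-12/43 + 6/43
= 33/43

33/43


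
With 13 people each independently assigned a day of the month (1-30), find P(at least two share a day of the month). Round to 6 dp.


P(all different) = prod((30-i)/30 for i=0..12) = 0.046775
P(at least one match) = 1 - 0.046775 = 0.953225

0.953225


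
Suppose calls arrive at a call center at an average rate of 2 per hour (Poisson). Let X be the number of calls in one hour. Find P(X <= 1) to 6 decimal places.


P(X<=1) = e^(-2)*2^0/0! + e^(-2)*2^1/1!
≈ 0.1353352832 + 0.2706705665
= 0.4060058497
≈ 0.406006

0.406006


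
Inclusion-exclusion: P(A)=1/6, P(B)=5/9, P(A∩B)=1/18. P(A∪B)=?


P(A∪B) = P(A) + P(B) - P(A∩B)
= 1/6 + 5/9 - 1/18 = 2/3

2/3


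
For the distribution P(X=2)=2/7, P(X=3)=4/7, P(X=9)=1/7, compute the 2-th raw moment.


E[X^2] = sum(x^2 * P(x))
= 4*2/7 + 9*4/7 + 81*1/7
= 125/7

125/7


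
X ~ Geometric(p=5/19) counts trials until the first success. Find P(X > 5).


P(X > 5) = P(first 5 trials all fail) = (1-p)^5 = (14/19)^5 = 537824/2476099

537824/2476099


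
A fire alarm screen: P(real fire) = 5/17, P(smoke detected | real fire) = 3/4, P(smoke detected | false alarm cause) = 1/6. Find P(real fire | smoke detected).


P(A) = P(A|B)P(B) + P(A|B')P(B') = 3/4*5/17 + 1/6*12/17 = 23/68
P(B|A) = P(A|B)P(B)/P(A) = (15/68)/(23/68) = 15/23

15/23


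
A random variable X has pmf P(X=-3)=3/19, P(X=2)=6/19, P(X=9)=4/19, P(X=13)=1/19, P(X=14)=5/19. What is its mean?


E[X] = sum(x * P(x))
= -3*3/19 + 2*6/19 + 9*4/19 + 13*1/19 + 14*5/19
= 122/19

122/19


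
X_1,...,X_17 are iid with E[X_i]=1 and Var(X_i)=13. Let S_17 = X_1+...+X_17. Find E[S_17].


E[S_n] = n*E[X_1] = 17*1 = 17

17


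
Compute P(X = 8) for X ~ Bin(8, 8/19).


P(X=8) = C(8,8) * p^8 * (1-p)^0
= 1 * 16777216/16983563041 * 1
= 16777216/16983563041

16777216/16983563041


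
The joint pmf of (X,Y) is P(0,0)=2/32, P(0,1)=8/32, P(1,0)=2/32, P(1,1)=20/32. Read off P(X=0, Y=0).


Read from table: P(X=0, Y=0) = 2/32 = 1/16

1/16


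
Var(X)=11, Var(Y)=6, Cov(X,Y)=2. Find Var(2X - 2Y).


Var(2X - 2Y) = 2^2*Var(X) + (-2)^2*Var(Y) + 2*2*(-2)*Cov(X,Y)
= 4*11 + 4*6 - 8*2
= 44 + 24 - 16 = 52

52


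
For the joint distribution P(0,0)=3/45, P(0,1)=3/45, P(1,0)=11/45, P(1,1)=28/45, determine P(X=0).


P(X=0) = P(0,0)+P(0,1) = 3/45 + 3/45 = 6/45 = 2/15

2/15


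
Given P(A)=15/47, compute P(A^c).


P(A') = 1 - P(A) = 1 - 15/47 = 32/47

32/47


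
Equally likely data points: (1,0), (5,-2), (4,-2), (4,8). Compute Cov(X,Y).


E[X]=7/2, E[Y]=1, E[XY]=7/2
Cov(X,Y) = E[XY] - E[X]E[Y] = 7/2 - 7/2*1 = 0

0


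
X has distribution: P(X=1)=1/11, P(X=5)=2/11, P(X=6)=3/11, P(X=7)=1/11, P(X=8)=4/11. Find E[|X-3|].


E[|X-3|] = sum(g(x)*P(x))
= 2*1/11 + 2*2/11 + 3*3/11 + 4*1/11 + 5*4/11
= 39/11

39/11


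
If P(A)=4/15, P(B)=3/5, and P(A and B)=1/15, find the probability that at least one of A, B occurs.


P(A∪B) = P(A) + P(B) - P(A∩B)
= 4/15 + 3/5 - 1/15 = 4/5

4/5


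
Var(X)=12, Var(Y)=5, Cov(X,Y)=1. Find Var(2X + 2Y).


Var(2X + 2Y) = 2^2*Var(X) + 2^2*Var(Y) + 2*2*2*Cov(X,Y)
= 4*12 + 4*5 + 8*1
= 48 + 20 + 8 = 76

76


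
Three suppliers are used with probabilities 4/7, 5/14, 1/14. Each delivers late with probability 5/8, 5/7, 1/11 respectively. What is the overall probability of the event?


P(A) = P(A|B1)P(B1) + P(A|B2)P(B2) + P(A|B3)P(B3)
= 5/8*4/7 + 5/7*5/14 + 1/11*1/14
= 5/14 + 25/98 + 1/154 = 667/1078

667/1078


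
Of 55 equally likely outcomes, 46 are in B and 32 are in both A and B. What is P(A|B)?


P(A|B) = P(A∩B)/P(B) = (32/55)/(46/55) = 32/46 = 16/23

16/23


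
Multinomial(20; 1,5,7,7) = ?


20! = 2432902008176640000
Denominator: 1!=1 * 5!=120 * 7!=5040 * 7!=5040
Coefficient = 2432902008176640000 / 3048192000 = 798145920

798145920


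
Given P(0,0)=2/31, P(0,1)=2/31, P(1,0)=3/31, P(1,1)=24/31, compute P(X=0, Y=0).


Read from table: P(X=0, Y=0) = 2/31

2/31


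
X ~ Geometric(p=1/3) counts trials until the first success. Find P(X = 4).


P(X=4) = (1-p)^3 * p = (2/3)^3 * 1/3
= 8/27 * 1/3 = 8/81

8/81


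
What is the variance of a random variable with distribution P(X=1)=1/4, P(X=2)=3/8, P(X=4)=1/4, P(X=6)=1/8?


E[X] = 11/4, E[X^2] = 41/4
Var(X) = E[X^2] - (E[X])^2 = 41/4 - (11/4)^2 = 43/16

43/16


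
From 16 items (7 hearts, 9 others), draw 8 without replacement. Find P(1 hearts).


P(X=1) = C(7,1)*C(9,7) / C(16,8)
= 7*36 / 12870
= 252/12870 = 14/715

14/715


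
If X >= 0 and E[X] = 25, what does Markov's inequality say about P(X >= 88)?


Markov: P(X >= a) <= E[X]/a
P(X >= 88) <= 25/88

25/88


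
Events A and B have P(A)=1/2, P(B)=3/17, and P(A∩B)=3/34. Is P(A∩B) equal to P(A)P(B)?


P(A)*P(B) = 1/2*3/17 = 3/34
P(A∩B) = 3/34, which equals P(A)P(B), so independent

Yes, A and B are independent


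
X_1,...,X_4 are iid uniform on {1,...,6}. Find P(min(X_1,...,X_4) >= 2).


P(min >= 2) = P(all X_i >= 2) = (P(X_1 >= 2))^4
= (5/6)^4 = 625/1296

625/1296


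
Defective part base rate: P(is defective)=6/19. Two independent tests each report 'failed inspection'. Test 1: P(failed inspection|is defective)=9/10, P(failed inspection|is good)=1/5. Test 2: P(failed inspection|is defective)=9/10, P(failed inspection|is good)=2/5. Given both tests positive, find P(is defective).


After test 1: P(+) = 9/10*6/19 + 1/5*13/19 = 8/19
P(B|+) = (27/95)/(8/19) = 27/40
After test 2 (use post1 as new prior): P(+) = 9/10*27/40 + 2/5*13/40 = 59/80
P(B|+,+) = (243/400)/(59/80) = 243/295

243/295


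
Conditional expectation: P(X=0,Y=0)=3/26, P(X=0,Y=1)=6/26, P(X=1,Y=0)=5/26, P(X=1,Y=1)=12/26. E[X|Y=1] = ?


P(Y=1) = 18/26
E[X|Y=1] = (0*6 + 1*12)/18 = 12/18 = 2/3

2/3


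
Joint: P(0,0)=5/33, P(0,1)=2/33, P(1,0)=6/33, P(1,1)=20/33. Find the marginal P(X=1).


P(X=1) = P(1,0)+P(1,1) = 6/33 + 20/33 = 26/33

26/33


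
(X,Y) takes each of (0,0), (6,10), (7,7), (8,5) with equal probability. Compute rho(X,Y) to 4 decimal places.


Cov(X,Y) = 8.3750, Var(X) = 9.6875, Var(Y) = 13.2500
rho = Cov/(sqrt(VarX)*sqrt(VarY)) = 0.7392

0.7392


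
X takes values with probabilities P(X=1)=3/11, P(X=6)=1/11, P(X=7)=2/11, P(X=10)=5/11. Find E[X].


E[X] = sum(x * P(x))
= 1*3/11 + 6*1/11 + 7*2/11 + 10*5/11
= 73/11

73/11


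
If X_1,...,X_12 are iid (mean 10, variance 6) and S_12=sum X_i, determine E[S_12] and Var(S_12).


E[S_n] = n*mu = 12*10 = 120
Var(S_n) = n*sigma^2 = 12*6 = 72

E[S_12]=120, Var(S_12)=72


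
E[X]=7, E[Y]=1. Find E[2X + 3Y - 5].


E[2X + 3Y - 5] = 2*E[X] + 3*E[Y] - 5
= (2)*(7) + (3)*(1) + (-5)
= 14 + 3 - 5 = 12

12


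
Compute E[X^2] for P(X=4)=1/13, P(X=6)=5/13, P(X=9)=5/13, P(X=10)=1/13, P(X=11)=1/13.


E[X^2] = sum(g(x)*P(x))
= 16*1/13 + 36*5/13 + 81*5/13 + 100*1/13 + 121*1/13
= 822/13

822/13


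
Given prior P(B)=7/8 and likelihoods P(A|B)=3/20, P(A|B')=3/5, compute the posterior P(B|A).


P(A) = P(A|B)P(B) + P(A|B')P(B') = 3/20*7/8 + 3/5*1/8 = 33/160
P(B|A) = P(A|B)P(B)/P(A) = (21/160)/(33/160) = 7/11

7/11


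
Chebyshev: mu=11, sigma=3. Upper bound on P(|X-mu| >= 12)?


k = 12/3 = 4
Chebyshev: P(|X-mu| >= k*sigma) <= 1/k^2 = 1/4^2 = 1/16

1/16


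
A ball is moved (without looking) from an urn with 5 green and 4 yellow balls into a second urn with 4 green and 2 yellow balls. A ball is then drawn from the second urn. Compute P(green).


P(transfer green) = 5/9; P(transfer yellow) = 4/9
If green transferred: Urn II has 5 green of 7, so P(green|green moved) = 5/7
If yellow transferred: Urn II has 4 green of 7, so P(green|yellow moved) = 4/7
By total probability: P(green) = 5/9*5/7 + 4/9*4/7 = 41/63

41/63


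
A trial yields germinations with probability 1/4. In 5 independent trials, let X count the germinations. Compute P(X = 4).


P(X=4) = C(5,4) * p^4 * (1-p)^1
= 5 * 1/256 * 3/4
= 15/1024

15/1024


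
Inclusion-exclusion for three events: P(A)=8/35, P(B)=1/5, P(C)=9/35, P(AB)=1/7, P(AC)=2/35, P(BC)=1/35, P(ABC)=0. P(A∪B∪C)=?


P(A∪B∪C) = P(A)+P(B)+P(C) - P(AB)-P(AC)-P(BC) + P(ABC)
= 8/35+1/5+9/35 - 1/7-2/35-1/35 + 0
= 16/35

16/35


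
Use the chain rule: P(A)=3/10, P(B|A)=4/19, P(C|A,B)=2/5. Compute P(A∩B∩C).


P(A∩B∩C) = P(A) * P(B|A) * P(C|A∩B)
= 3/10 * 4/19 * 2/5
= 6/95 * 2/5 = 12/475

12/475


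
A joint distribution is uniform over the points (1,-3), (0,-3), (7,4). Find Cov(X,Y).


E[X]=8/3, E[Y]=-2/3, E[XY]=25/3
Cov(X,Y) = E[XY] - E[X]E[Y] = 25/3 - 8/3*-2/3 = 91/9

91/9


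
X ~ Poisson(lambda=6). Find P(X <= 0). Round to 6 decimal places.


P(X<=0) = e^(-6)*6^0/0!
≈ 0.0024787522
≈ 0.002479

0.002479


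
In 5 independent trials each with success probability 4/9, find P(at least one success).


P(at least one) = 1 - P(none)
P(none) = (1 - 4/9)^5 = (5/9)^5 = 3125/59049
P(at least one) = 1 - 3125/59049 = 55924/59049

55924/59049


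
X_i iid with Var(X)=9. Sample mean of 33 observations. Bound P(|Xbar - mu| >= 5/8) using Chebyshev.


Var(Xbar) = Var(X)/n = 9/33
Chebyshev: P(|Xbar-mu| >= 5/8) <= Var(Xbar)/(5/8)^2 = (3/11)/(25/64) = 192/275

192/275


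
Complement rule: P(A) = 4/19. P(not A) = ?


P(A') = 1 - P(A) = 1 - 4/19 = 15/19

15/19


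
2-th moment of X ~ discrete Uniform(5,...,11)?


E[X^2] = (1/7) * sum(x^2 for x=5..11)
= 476/7 = 68

68


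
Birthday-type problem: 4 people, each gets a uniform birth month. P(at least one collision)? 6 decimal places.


P(all different) = prod((12-i)/12 for i=0..3) = 0.572917
P(at least one match) = 1 - 0.572917 = 0.427083

0.427083


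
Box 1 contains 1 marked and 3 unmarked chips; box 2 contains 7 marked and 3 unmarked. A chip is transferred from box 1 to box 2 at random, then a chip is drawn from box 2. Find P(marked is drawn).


P(transfer marked) = 1/4; P(transfer unmarked) = 3/4
If marked transferred: Urn II has 8 marked of 11, so P(marked|marked moved) = 8/11
If unmarked transferred: Urn II has 7 marked of 11, so P(marked|unmarked moved) = 7/11
By total probability: P(marked) = 1/4*8/11 + 3/4*7/11 = 29/44

29/44


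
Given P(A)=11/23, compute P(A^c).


P(A') = 1 - P(A) = 1 - 11/23 = 12/23

12/23


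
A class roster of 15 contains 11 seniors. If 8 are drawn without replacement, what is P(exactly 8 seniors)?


P(X=8) = C(11,8)*C(4,0) / C(15,8)
= 165*1 / 6435
= 165/6435 = 1/39

1/39


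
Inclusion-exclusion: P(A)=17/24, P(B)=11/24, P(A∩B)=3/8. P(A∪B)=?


P(A∪B) = P(A) + P(B) - P(A∩B)
= 17/24 + 11/24 - 3/8 = 19/24

19/24


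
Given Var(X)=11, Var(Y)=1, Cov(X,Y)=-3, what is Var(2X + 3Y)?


Var(2X + 3Y) = 2^2*Var(X) + 3^2*Var(Y) + 2*2*3*Cov(X,Y)
= 4*11 + 9*1 + 12*(-3)
= 44 + 9 - 36 = 17

17


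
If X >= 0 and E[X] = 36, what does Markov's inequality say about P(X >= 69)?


Markov: P(X >= a) <= E[X]/a
P(X >= 69) <= 36/69 = 12/23

12/23


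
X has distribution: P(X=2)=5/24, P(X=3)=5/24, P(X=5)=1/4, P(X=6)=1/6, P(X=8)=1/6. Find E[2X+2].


E[2X+2] = sum(g(x)*P(x))
= 6*5/24 + 8*5/24 + 12*1/4 + 14*1/6 + 18*1/6
= 45/4

45/4


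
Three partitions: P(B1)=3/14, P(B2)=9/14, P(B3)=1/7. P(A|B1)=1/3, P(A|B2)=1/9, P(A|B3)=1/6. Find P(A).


P(A) = P(A|B1)P(B1) + P(A|B2)P(B2) + P(A|B3)P(B3)
= 1/3*3/14 + 1/9*9/14 + 1/6*1/7
= 1/14 + 1/14 + 1/42 = 1/6

1/6


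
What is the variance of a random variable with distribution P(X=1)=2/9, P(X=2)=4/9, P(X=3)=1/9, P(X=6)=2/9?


E[X] = 25/9, E[X^2] = 11
Var(X) = E[X^2] - (E[X])^2 = 11 - (25/9)^2 = 266/81

266/81


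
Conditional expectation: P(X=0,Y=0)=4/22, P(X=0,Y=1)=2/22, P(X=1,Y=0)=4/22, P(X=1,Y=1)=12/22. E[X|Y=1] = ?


P(Y=1) = 14/22
E[X|Y=1] = (0*2 + 1*12)/14 = 12/14 = 6/7

6/7


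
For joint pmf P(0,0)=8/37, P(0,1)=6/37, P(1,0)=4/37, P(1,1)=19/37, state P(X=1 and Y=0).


Read from table: P(X=1, Y=0) = 4/37

4/37


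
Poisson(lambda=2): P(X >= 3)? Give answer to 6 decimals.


P(X>=3) = 1 - P(X<=2) = 1 - (e^(-2)*2^0/0! + e^(-2)*2^1/1! + e^(-2)*2^2/2!)
≈ 1 - (0.1353352832 + 0.2706705665 + 0.2706705665)
= 1 - 0.6766764162 = 0.3233235838
≈ 0.323324

0.323324


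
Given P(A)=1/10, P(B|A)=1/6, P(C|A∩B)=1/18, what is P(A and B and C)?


P(A∩B∩C) = P(A) * P(B|A) * P(C|A∩B)
= 1/10 * 1/6 * 1/18
= 1/60 * 1/18 = 1/1080

1/1080


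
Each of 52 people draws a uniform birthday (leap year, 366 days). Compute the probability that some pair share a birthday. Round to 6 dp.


P(all different) = prod((366-i)/366 for i=0..51) = 0.022238
P(at least one match) = 1 - 0.022238 = 0.977762

0.977762


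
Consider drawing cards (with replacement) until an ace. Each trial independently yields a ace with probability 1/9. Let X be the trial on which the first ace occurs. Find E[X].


For geometric (trials until first success), E[X] = 1/p = 1/(1/9) = 9

9


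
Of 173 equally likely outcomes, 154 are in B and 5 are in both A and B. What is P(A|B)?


P(A|B) = P(A∩B)/P(B) = (5/173)/(154/173) = 5/154

5/154


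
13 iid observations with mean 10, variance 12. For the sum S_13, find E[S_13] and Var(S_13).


E[S_n] = n*mu = 13*10 = 130
Var(S_n) = n*sigma^2 = 13*12 = 156

E[S_13]=130, Var(S_13)=156


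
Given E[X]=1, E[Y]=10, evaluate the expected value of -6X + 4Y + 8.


E[-6X + 4Y + 8] = -6*E[X] + 4*E[Y] + 8
= (-6)*(1) + (4)*(10) + (8)
= -6 + 40 + 8 = 42

42


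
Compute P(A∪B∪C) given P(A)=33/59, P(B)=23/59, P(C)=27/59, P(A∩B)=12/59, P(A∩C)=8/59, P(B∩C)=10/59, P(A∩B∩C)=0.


P(A∪B∪C) = P(A)+P(B)+P(C) - P(AB)-P(AC)-P(BC) + P(ABC)
= 33/59+23/59+27/59 - 12/59-8/59-10/59 + 0
= 53/59

53/59


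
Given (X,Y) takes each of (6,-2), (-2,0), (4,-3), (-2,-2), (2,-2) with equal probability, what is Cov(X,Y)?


E[X]=8/5, E[Y]=-9/5, E[XY]=-24/5
Cov(X,Y) = E[XY] - E[X]E[Y] = -24/5 - 8/5*-9/5 = -48/25

-48/25


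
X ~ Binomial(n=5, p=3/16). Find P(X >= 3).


P(X>=3) = P(X=3) + P(X=4) + P(X=5)
= 22815/524288 + 5265/1048576 + 243/1048576
= 25569/524288

25569/524288


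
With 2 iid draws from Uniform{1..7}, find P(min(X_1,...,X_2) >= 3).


P(min >= 3) = P(all X_i >= 3) = (P(X_1 >= 3))^2
= (5/7)^2 = 25/49

25/49


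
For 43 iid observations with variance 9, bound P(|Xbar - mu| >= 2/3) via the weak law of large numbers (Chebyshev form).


Var(Xbar) = Var(X)/n = 9/43
Chebyshev: P(|Xbar-mu| >= 2/3) <= Var(Xbar)/(2/3)^2 = (9/43)/(4/9) = 81/172

81/172


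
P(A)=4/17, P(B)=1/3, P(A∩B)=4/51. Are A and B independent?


P(A)*P(B) = 4/17*1/3 = 4/51
P(A∩B) = 4/51, which equals P(A)P(B), so independent

Yes, A and B are independent


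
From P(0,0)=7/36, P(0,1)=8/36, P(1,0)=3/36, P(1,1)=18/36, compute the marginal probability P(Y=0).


P(Y=0) = P(0,0)+P(1,0) = 7/36 + 3/36 = 10/36 = 5/18

5/18


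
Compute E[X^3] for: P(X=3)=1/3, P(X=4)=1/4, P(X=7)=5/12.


E[X^3] = sum(x^3 * P(x))
= 27*1/3 + 64*1/4 + 343*5/12
= 2015/12

2015/12


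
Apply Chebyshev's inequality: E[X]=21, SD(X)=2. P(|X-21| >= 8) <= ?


k = 8/2 = 4
Chebyshev: P(|X-mu| >= k*sigma) <= 1/k^2 = 1/4^2 = 1/16

1/16


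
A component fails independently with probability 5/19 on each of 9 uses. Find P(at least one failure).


P(at least one) = 1 - P(none)
P(none) = (1 - 5/19)^9 = (14/19)^9 = 20661046784/322687697779
P(at least one) = 1 - 20661046784/322687697779 = 302026650995/322687697779

302026650995/322687697779


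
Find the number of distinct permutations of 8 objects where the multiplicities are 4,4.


8! = 40320
Denominator: 4!=24 * 4!=24
Coefficient = 40320 / 576 = 70

70


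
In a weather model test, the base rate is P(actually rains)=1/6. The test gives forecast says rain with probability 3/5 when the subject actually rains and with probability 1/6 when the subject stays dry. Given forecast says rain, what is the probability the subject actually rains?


P(A) = P(A|B)P(B) + P(A|B')P(B') = 3/5*1/6 + 1/6*5/6 = 43/180
P(B|A) = P(A|B)P(B)/P(A) = (1/10)/(43/180) = 18/43

18/43


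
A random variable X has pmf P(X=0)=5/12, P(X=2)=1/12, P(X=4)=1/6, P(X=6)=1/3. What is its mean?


E[X] = sum(x * P(x))
= 0*5/12 + 2*1/12 + 4*1/6 + 6*1/3
= 17/6

17/6


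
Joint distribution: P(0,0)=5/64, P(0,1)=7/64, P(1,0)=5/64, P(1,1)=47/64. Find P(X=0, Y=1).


Read from table: P(X=0, Y=1) = 7/64

7/64


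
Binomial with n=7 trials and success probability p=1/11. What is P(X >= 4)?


P(X>=4) = P(X=4) + P(X=5) + P(X=6) + P(X=7)
= 35000/19487171 + 2100/19487171 + 70/19487171 + 1/19487171
= 37171/19487171

37171/19487171


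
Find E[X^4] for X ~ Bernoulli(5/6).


For Bernoulli: X in {0,1}
E[X^4] = 0^4*(1-5/6) + 1^4*5/6 = 5/6

5/6


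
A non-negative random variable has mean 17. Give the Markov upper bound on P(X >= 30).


Markov: P(X >= a) <= E[X]/a
P(X >= 30) <= 17/30

17/30


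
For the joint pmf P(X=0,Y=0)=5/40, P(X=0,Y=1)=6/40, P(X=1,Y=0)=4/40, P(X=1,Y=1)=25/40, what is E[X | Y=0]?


P(Y=0) = 9/40
E[X|Y=0] = (0*5 + 1*4)/9 = 4/9

4/9


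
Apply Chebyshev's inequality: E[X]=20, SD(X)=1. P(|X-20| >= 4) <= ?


k = 4/1 = 4
Chebyshev: P(|X-mu| >= k*sigma) <= 1/k^2 = 1/4^2 = 1/16

1/16


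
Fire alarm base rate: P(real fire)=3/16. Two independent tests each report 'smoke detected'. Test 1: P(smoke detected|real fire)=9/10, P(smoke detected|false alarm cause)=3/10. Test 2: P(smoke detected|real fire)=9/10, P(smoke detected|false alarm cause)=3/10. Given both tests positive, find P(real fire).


After test 1: P(+) = 9/10*3/16 + 3/10*13/16 = 33/80
P(B|+) = (27/160)/(33/80) = 9/22
After test 2 (use post1 as new prior): P(+) = 9/10*9/22 + 3/10*13/22 = 6/11
P(B|+,+) = (81/220)/(6/11) = 27/40

27/40


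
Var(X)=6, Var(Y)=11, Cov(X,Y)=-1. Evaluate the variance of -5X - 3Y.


Var(-5X - 3Y) = (-5)^2*Var(X) + (-3)^2*Var(Y) + 2*(-5)*(-3)*Cov(X,Y)
= 25*6 + 9*11 + 30*(-1)
= 150 + 99 - 30 = 219

219


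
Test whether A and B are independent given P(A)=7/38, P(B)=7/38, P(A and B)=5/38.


P(A)*P(B) = 7/38*7/38 = 49/1444
P(A∩B) = 5/38 != 49/1444, so not independent

No, A and B are not independent


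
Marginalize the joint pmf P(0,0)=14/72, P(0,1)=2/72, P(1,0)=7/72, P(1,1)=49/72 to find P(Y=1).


P(Y=1) = P(0,1)+P(1,1) = 2/72 + 49/72 = 51/72 = 17/24

17/24


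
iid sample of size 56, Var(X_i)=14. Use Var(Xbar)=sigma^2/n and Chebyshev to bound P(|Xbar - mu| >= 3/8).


Var(Xbar) = Var(X)/n = 14/56
Chebyshev: P(|Xbar-mu| >= 3/8) <= Var(Xbar)/(3/8)^2 = (1/4)/(9/64) = 16/9
Bound exceeds 1, so trivial bound: 1

1


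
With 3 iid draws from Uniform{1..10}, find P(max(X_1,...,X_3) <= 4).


P(max <= 4) = P(all X_i <= 4) = (P(X_1 <= 4))^3
= (4/10)^3 = (2/5)^3 = 8/125

8/125


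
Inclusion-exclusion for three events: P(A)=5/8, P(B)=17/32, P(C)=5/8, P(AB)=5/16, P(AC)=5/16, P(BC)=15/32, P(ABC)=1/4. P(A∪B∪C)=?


P(A∪B∪C) = P(A)+P(B)+P(C) - P(AB)-P(AC)-P(BC) + P(ABC)
= 5/8+17/32+5/8 - 5/16-5/16-15/32 + 1/4
= 15/16

15/16


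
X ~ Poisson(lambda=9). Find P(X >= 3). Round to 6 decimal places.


P(X>=3) = 1 - P(X<=2) = 1 - (e^(-9)*9^0/0! + e^(-9)*9^1/1! + e^(-9)*9^2/2!)
≈ 1 - (0.0001234098 + 0.0011106882 + 0.0049980971)
= 1 - 0.0062321951 = 0.9937678049
≈ 0.993768

0.993768


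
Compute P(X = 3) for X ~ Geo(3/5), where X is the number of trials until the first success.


P(X=3) = (1-p)^2 * p = (2/5)^2 * 3/5
= 4/25 * 3/5 = 12/125

12/125


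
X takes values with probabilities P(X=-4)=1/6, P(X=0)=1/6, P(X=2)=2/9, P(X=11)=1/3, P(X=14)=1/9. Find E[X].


E[X] = sum(x * P(x))
= -4*1/6 + 0*1/6 + 2*2/9 + 11*1/3 + 14*1/9
= 5

5


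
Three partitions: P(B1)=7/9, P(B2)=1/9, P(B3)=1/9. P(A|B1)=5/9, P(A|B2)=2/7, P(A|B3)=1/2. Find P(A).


P(A) = P(A|B1)P(B1) + P(A|B2)P(B2) + P(A|B3)P(B3)
= 5/9*7/9 + 2/7*1/9 + 1/2*1/9
= 35/81 + 2/63 + 1/18 = 589/1134

589/1134


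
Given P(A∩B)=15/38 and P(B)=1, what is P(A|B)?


P(A|B) = P(A∩B)/P(B) = (30/76)/(76/76) = 30/76 = 15/38

15/38


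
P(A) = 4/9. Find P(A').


P(A') = 1 - P(A) = 1 - 4/9 = 5/9

5/9


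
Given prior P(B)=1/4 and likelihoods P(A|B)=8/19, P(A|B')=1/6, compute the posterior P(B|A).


P(A) = P(A|B)P(B) + P(A|B')P(B') = 8/19*1/4 + 1/6*3/4 = 35/152
P(B|A) = P(A|B)P(B)/P(A) = (2/19)/(35/152) = 16/35

16/35


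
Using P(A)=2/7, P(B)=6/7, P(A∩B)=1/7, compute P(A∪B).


P(A∪B) = P(A) + P(B) - P(A∩B)
= 2/7 + 6/7 - 1/7 = 1

1


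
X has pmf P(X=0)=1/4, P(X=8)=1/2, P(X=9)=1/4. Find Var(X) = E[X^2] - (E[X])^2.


E[X] = 25/4, E[X^2] = 209/4
Var(X) = E[X^2] - (E[X])^2 = 209/4 - (25/4)^2 = 211/16

211/16


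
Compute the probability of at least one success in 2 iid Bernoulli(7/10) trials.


P(at least one) = 1 - P(none)
P(none) = (1 - 7/10)^2 = (3/10)^2 = 9/100
P(at least one) = 1 - 9/100 = 91/100

91/100


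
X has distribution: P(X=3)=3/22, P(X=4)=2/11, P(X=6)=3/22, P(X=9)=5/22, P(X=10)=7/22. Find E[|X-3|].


E[|X-3|] = sum(g(x)*P(x))
= 0*3/22 + 1*2/11 + 3*3/22 + 6*5/22 + 7*7/22
= 46/11

46/11


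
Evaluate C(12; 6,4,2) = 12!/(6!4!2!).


12! = 479001600
Denominator: 6!=720 * 4!=24 * 2!=2
Coefficient = 479001600 / 34560 = 13860

13860


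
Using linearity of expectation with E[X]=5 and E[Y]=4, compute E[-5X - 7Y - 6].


E[-5X - 7Y - 6] = -5*E[X] - 7*E[Y] - 6
= (-5)*(5) + (-7)*(4) + (-6)
= -25 - 28 - 6 = -59

-59


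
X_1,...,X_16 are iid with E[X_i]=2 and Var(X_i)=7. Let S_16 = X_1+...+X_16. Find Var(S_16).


By independence, Var(S_n) = n*Var(X_1) = 16*7 = 112

112


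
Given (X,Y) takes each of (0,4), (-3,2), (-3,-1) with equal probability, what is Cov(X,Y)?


E[X]=-2, E[Y]=5/3, E[XY]=-1
Cov(X,Y) = E[XY] - E[X]E[Y] = -1 + 2*5/3 = 7/3

7/3


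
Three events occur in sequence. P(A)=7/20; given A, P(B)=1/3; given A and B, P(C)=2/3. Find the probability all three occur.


P(A∩B∩C) = P(A) * P(B|A) * P(C|A∩B)
= 7/20 * 1/3 * 2/3
= 7/60 * 2/3 = 7/90

7/90


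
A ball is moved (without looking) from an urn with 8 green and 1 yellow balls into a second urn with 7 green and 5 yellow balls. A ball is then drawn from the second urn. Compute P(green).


P(transfer green) = 8/9; P(transfer yellow) = 1/9
If green transferred: Urn II has 8 green of 13, so P(green|green moved) = 8/13
If yellow transferred: Urn II has 7 green of 13, so P(green|yellow moved) = 7/13
By total probability: P(green) = 8/9*8/13 + 1/9*7/13 = 71/117

71/117


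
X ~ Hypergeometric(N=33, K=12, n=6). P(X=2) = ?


P(X=2) = C(12,2)*C(21,4) / C(33,6)
= 66*5985 / 1107568
= 395010/1107568 = 2565/7192

2565/7192


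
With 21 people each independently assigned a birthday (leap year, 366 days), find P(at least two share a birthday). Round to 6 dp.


P(all different) = prod((366-i)/366 for i=0..20) = 0.557221
P(at least one match) = 1 - 0.557221 = 0.442779

0.442779


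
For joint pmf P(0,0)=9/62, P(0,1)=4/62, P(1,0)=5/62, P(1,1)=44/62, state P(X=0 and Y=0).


Read from table: P(X=0, Y=0) = 9/62

9/62


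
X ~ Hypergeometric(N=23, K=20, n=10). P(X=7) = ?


P(X=7) = C(20,7)*C(3,3) / C(23,10)
= 77520*1 / 1144066
= 77520/1144066 = 120/1771

120/1771
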